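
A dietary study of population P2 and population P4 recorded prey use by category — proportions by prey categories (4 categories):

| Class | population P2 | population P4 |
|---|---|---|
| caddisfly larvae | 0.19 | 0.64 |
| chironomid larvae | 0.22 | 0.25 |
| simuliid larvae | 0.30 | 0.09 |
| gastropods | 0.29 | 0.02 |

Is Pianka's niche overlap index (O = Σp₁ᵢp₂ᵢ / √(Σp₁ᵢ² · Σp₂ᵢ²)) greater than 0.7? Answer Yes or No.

No

Σ p₁ᵢp₂ᵢ = 0.1216 + 0.0550 + 0.0270 + 0.0058 = 0.2094
Σp_1ᵢ² = 0.19² + 0.22² + 0.30² + 0.29² = 0.0361 + 0.0484 + 0.0900 + 0.0841 = 0.2586
Σp_2ᵢ² = 0.64² + 0.25² + 0.09² + 0.02² = 0.4096 + 0.0625 + 0.0081 + 0.0004 = 0.4806
O = 0.2094 / √(0.2586 × 0.4806) = 0.2094 / 0.35254 = 0.5940
O = 0.5940 < 0.7 → No.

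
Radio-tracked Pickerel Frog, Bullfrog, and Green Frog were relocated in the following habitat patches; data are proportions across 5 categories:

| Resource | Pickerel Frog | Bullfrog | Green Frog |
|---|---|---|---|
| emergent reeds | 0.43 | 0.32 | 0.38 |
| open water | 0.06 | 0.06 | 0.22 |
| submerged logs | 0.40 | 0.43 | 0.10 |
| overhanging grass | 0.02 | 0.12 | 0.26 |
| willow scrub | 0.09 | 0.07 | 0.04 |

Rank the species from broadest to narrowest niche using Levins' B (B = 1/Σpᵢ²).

Green Frog > Bullfrog > Pickerel Frog

Σp_Pickᵢ² = 0.43² + 0.06² + 0.40² + 0.02² + 0.09² = 0.1849 + 0.0036 + 0.1600 + 0.0004 + 0.0081 = 0.3570
B_Pick = 1 / 0.3570 = 2.8011
Σp_Bullᵢ² = 0.32² + 0.06² + 0.43² + 0.12² + 0.07² = 0.1024 + 0.0036 + 0.1849 + 0.0144 + 0.0049 = 0.3102
B_Bull = 1 / 0.3102 = 3.2237
Σp_Greeᵢ² = 0.38² + 0.22² + 0.10² + 0.26² + 0.04² = 0.1444 + 0.0484 + 0.0100 + 0.0676 + 0.0016 = 0.2720
B_Gree = 1 / 0.2720 = 3.6765
Ranking by B (broadest → narrowest): Green Frog (3.68) > Bullfrog (3.22) > Pickerel Frog (2.80)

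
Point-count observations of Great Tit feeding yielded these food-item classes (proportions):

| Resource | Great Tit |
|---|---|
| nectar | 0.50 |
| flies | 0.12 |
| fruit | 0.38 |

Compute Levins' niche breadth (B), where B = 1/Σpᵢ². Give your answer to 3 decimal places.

Σpᵢ² = 0.50² + 0.12² + 0.38² = 0.2500 + 0.0144 + 0.1444 = 0.4088
B = 1 / 0.4088 = 2.44618

2.446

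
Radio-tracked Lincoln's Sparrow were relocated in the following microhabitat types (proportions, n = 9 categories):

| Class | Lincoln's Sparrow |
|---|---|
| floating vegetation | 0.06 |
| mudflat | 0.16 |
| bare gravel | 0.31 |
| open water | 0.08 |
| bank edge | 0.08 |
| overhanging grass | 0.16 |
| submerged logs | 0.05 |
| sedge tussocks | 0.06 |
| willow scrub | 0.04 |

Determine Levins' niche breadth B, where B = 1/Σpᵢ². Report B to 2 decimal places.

Σpᵢ² = 0.06² + 0.16² + 0.31² + 0.08² + 0.08² + 0.16² + 0.05² + 0.06² + 0.04² = 0.0036 + 0.0256 + 0.0961 + 0.0064 + 0.0064 + 0.0256 + 0.0025 + 0.0036 + 0.0016 = 0.1714
B = 1 / 0.1714 = 5.8343

5.83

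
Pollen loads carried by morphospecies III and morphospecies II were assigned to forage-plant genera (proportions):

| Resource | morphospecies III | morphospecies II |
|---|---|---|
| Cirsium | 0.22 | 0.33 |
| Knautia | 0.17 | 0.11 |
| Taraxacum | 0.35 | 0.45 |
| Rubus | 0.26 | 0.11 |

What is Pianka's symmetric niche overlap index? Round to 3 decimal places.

0.926

Σ p₁ᵢp₂ᵢ = 0.0726 + 0.0187 + 0.1575 + 0.0286 = 0.2774
Σp_1ᵢ² = 0.22² + 0.17² + 0.35² + 0.26² = 0.0484 + 0.0289 + 0.1225 + 0.0676 = 0.2674
Σp_2ᵢ² = 0.33² + 0.11² + 0.45² + 0.11² = 0.1089 + 0.0121 + 0.2025 + 0.0121 = 0.3356
O = 0.2774 / √(0.2674 × 0.3356) = 0.2774 / 0.299565 = 0.92601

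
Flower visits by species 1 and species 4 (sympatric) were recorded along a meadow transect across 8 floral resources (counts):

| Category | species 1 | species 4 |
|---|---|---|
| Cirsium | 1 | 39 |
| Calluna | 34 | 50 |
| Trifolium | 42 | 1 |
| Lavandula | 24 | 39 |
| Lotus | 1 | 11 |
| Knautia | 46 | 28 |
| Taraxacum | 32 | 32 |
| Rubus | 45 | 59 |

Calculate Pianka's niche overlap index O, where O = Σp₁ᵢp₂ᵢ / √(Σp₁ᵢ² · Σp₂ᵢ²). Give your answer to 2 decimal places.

0.79

Proportions for species 1 (n=225): 1/225=0.0044, 34/225=0.1511, 42/225=0.1867, 24/225=0.1067, 1/225=0.0044, 46/225=0.2044, 32/225=0.1422, 45/225=0.2000
Proportions for species 4 (n=259): 39/259=0.1506, 50/259=0.1931, 1/259=0.0039, 39/259=0.1506, 11/259=0.0425, 28/259=0.1081, 32/259=0.1236, 59/259=0.2278
Σ p₁ᵢp₂ᵢ = 0.000663 + 0.029177 + 0.000728 + 0.016069 + 0.000187 + 0.022096 + 0.017576 + 0.045560 = 0.132056
Σp_1ᵢ² = 0.0044² + 0.1511² + 0.1867² + 0.1067² + 0.0044² + 0.2044² + 0.1422² + 0.2000² = 0.000019 + 0.022831 + 0.034857 + 0.011385 + 0.000019 + 0.041779 + 0.020221 + 0.040000 = 0.171111
Σp_2ᵢ² = 0.1506² + 0.1931² + 0.0039² + 0.1506² + 0.0425² + 0.1081² + 0.1236² + 0.2278² = 0.022680 + 0.037288 + 0.000015 + 0.022680 + 0.001806 + 0.011686 + 0.015277 + 0.051893 = 0.163325
O = 0.132056 / √(0.171111 × 0.163325) = 0.132056 / 0.1671727 = 0.7899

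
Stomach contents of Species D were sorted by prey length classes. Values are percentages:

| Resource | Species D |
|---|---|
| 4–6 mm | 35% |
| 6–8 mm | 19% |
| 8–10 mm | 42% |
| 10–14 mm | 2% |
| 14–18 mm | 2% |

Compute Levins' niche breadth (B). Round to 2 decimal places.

2.98

Convert percentages to proportions (divide by 100).
Σpᵢ² = 0.35² + 0.19² + 0.42² + 0.02² + 0.02² = 0.1225 + 0.0361 + 0.1764 + 0.0004 + 0.0004 = 0.3358
B = 1 / 0.3358 = 2.9780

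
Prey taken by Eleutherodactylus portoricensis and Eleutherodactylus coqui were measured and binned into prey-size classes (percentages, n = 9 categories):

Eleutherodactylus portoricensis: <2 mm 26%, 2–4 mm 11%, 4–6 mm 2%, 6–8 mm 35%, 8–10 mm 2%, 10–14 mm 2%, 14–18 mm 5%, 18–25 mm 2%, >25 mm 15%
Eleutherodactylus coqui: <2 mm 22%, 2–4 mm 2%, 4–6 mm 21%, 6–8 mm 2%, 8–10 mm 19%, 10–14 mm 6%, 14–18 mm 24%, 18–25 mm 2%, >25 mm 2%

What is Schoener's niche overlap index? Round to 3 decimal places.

Convert percentages to proportions (divide by 100).
Σ|p₁ᵢ − p₂ᵢ| = 0.04 + 0.09 + 0.19 + 0.33 + 0.17 + 0.04 + 0.19 + 0.00 + 0.13 = 1.18
D = 1 − ½ × 1.18 = 1 − 0.590 = 0.41000

0.410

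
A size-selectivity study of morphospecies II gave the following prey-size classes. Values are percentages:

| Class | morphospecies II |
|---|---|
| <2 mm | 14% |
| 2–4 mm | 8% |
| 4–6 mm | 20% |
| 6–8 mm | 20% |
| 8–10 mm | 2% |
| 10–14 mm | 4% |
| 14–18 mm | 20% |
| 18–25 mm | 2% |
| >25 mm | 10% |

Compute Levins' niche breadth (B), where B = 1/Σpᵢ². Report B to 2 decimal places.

6.31

Convert percentages to proportions (divide by 100).
Σpᵢ² = 0.14² + 0.08² + 0.20² + 0.20² + 0.02² + 0.04² + 0.20² + 0.02² + 0.10² = 0.0196 + 0.0064 + 0.0400 + 0.0400 + 0.0004 + 0.0016 + 0.0400 + 0.0004 + 0.0100 = 0.1584
B = 1 / 0.1584 = 6.3131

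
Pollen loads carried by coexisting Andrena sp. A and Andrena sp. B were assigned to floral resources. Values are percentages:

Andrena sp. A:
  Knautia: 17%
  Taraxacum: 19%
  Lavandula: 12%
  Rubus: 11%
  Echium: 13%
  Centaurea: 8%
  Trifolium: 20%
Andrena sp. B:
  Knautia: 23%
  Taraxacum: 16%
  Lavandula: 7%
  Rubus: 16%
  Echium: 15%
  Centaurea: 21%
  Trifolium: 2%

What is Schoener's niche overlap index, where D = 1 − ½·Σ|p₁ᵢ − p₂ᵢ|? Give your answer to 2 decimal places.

0.74

Convert percentages to proportions (divide by 100).
Σ|p₁ᵢ − p₂ᵢ| = 0.06 + 0.03 + 0.05 + 0.05 + 0.02 + 0.13 + 0.18 = 0.52
D = 1 − ½ × 0.52 = 1 − 0.260 = 0.7400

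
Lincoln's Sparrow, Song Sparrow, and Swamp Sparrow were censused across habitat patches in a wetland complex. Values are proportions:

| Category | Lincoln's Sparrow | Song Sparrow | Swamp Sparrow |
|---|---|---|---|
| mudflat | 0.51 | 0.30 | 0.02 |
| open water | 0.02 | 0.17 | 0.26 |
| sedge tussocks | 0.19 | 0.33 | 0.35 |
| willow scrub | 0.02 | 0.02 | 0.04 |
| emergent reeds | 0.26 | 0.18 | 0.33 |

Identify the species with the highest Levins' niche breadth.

Σp_Lincᵢ² = 0.51² + 0.02² + 0.19² + 0.02² + 0.26² = 0.2601 + 0.0004 + 0.0361 + 0.0004 + 0.0676 = 0.3646
B_Linc = 1 / 0.3646 = 2.7427
Σp_Songᵢ² = 0.30² + 0.17² + 0.33² + 0.02² + 0.18² = 0.0900 + 0.0289 + 0.1089 + 0.0004 + 0.0324 = 0.2606
B_Song = 1 / 0.2606 = 3.8373
Σp_Swamᵢ² = 0.02² + 0.26² + 0.35² + 0.04² + 0.33² = 0.0004 + 0.0676 + 0.1225 + 0.0016 + 0.1089 = 0.3010
B_Swam = 1 / 0.3010 = 3.3223
Highest B → broadest niche (most generalist): Song Sparrow (B = 3.84).

Song Sparrow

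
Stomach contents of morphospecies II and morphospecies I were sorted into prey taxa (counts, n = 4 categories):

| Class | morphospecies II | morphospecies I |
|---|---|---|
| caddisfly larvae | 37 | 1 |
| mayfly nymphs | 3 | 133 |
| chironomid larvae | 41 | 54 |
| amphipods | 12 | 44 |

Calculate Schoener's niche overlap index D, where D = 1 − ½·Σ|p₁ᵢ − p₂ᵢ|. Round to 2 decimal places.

0.40

Proportions for morphospecies II (n=93): 37/93=0.3978, 3/93=0.0323, 41/93=0.4409, 12/93=0.1290
Proportions for morphospecies I (n=232): 1/232=0.0043, 133/232=0.5733, 54/232=0.2328, 44/232=0.1897
Σ|p₁ᵢ − p₂ᵢ| = 0.3935 + 0.5410 + 0.2081 + 0.0607 = 1.2033
D = 1 − ½ × 1.2033 = 1 − 0.60165 = 0.39835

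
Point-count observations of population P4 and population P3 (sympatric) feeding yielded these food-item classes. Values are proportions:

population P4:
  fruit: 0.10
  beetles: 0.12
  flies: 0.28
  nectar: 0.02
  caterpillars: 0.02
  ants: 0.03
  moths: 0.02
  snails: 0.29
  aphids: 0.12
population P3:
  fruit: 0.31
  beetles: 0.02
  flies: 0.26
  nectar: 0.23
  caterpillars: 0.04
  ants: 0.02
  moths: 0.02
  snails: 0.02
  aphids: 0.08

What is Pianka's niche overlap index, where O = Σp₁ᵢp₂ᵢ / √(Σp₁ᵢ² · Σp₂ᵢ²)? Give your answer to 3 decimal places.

Σ p₁ᵢp₂ᵢ = 0.0310 + 0.0024 + 0.0728 + 0.0046 + 0.0008 + 0.0006 + 0.0004 + 0.0058 + 0.0096 = 0.1280
Σp_1ᵢ² = 0.10² + 0.12² + 0.28² + 0.02² + 0.02² + 0.03² + 0.02² + 0.29² + 0.12² = 0.0100 + 0.0144 + 0.0784 + 0.0004 + 0.0004 + 0.0009 + 0.0004 + 0.0841 + 0.0144 = 0.2034
Σp_2ᵢ² = 0.31² + 0.02² + 0.26² + 0.23² + 0.04² + 0.02² + 0.02² + 0.02² + 0.08² = 0.0961 + 0.0004 + 0.0676 + 0.0529 + 0.0016 + 0.0004 + 0.0004 + 0.0004 + 0.0064 = 0.2262
O = 0.1280 / √(0.2034 × 0.2262) = 0.1280 / 0.214497 = 0.59674

0.597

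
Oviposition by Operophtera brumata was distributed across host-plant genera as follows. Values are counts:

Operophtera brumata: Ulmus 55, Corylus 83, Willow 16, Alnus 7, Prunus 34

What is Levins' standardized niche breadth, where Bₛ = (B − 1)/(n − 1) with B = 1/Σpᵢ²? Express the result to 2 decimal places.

0.59

Proportions for Operophtera brumata (n=195): 55/195=0.2821, 83/195=0.4256, 16/195=0.0821, 7/195=0.0359, 34/195=0.1744
Σpᵢ² = 0.2821² + 0.4256² + 0.0821² + 0.0359² + 0.1744² = 0.079580 + 0.181135 + 0.006740 + 0.001289 + 0.030415 = 0.299159
B = 1 / 0.299159 = 3.3427
Bₛ = (B − 1)/(n − 1) = (3.3427 − 1)/(5 − 1) = 2.3427/4 = 0.5857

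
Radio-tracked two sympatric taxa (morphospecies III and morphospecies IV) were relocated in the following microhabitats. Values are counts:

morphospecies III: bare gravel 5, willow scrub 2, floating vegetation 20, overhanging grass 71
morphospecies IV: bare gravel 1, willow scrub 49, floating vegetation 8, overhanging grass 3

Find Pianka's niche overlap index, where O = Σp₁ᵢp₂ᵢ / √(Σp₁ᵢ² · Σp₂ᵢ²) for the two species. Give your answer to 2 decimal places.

0.13

Proportions for morphospecies III (n=98): 5/98=0.0510, 2/98=0.0204, 20/98=0.2041, 71/98=0.7245
Proportions for morphospecies IV (n=61): 1/61=0.0164, 49/61=0.8033, 8/61=0.1311, 3/61=0.0492
Σ p₁ᵢp₂ᵢ = 0.000836 + 0.016387 + 0.026758 + 0.035645 = 0.079626
Σp_1ᵢ² = 0.0510² + 0.0204² + 0.2041² + 0.7245² = 0.002601 + 0.000416 + 0.041657 + 0.524900 = 0.569574
Σp_2ᵢ² = 0.0164² + 0.8033² + 0.1311² + 0.0492² = 0.000269 + 0.645291 + 0.017187 + 0.002421 = 0.665168
O = 0.079626 / √(0.569574 × 0.665168) = 0.079626 / 0.6155180 = 0.1294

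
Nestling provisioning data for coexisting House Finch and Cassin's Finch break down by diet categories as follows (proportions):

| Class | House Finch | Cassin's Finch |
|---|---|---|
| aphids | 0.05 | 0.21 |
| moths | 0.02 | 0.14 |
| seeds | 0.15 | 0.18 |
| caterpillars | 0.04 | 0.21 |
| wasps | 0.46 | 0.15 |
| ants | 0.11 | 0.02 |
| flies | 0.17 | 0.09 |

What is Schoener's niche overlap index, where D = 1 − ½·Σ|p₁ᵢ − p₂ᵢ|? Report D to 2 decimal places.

0.52

Σ|p₁ᵢ − p₂ᵢ| = 0.16 + 0.12 + 0.03 + 0.17 + 0.31 + 0.09 + 0.08 = 0.96
D = 1 − ½ × 0.96 = 1 − 0.480 = 0.5200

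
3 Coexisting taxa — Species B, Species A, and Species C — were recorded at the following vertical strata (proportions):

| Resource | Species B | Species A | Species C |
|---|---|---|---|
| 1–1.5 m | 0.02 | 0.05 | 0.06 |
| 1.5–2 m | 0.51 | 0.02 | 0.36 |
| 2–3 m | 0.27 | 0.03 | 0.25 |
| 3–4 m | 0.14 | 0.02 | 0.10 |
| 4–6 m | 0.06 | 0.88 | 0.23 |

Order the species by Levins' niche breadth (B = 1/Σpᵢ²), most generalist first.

Species C > Species B > Species A

Σp_Bᵢ² = 0.02² + 0.51² + 0.27² + 0.14² + 0.06² = 0.0004 + 0.2601 + 0.0729 + 0.0196 + 0.0036 = 0.3566
B_B = 1 / 0.3566 = 2.8043
Σp_Aᵢ² = 0.05² + 0.02² + 0.03² + 0.02² + 0.88² = 0.0025 + 0.0004 + 0.0009 + 0.0004 + 0.7744 = 0.7786
B_A = 1 / 0.7786 = 1.2844
Σp_Cᵢ² = 0.06² + 0.36² + 0.25² + 0.10² + 0.23² = 0.0036 + 0.1296 + 0.0625 + 0.0100 + 0.0529 = 0.2586
B_C = 1 / 0.2586 = 3.8670
Ranking by B (broadest → narrowest): Species C (3.87) > Species B (2.80) > Species A (1.28)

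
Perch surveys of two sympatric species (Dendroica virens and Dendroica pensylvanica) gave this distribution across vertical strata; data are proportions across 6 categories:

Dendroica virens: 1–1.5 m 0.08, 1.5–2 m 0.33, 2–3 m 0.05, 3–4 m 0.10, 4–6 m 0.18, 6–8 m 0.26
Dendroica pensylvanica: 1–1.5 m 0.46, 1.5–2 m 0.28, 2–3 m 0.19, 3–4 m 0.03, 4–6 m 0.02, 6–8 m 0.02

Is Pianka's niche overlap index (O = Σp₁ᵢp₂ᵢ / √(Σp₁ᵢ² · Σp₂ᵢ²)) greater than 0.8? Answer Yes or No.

No

Σ p₁ᵢp₂ᵢ = 0.0368 + 0.0924 + 0.0095 + 0.0030 + 0.0036 + 0.0052 = 0.1505
Σp_1ᵢ² = 0.08² + 0.33² + 0.05² + 0.10² + 0.18² + 0.26² = 0.0064 + 0.1089 + 0.0025 + 0.0100 + 0.0324 + 0.0676 = 0.2278
Σp_2ᵢ² = 0.46² + 0.28² + 0.19² + 0.03² + 0.02² + 0.02² = 0.2116 + 0.0784 + 0.0361 + 0.0009 + 0.0004 + 0.0004 = 0.3278
O = 0.1505 / √(0.2278 × 0.3278) = 0.1505 / 0.27326 = 0.5508
O = 0.5508 < 0.8 → No.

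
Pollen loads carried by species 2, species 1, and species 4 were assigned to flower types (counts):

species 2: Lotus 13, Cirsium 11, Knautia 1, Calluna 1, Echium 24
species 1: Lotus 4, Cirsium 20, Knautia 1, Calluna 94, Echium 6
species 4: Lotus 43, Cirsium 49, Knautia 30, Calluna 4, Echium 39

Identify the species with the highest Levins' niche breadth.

species 4

Proportions for species 2 (n=50): 13/50=0.2600, 11/50=0.2200, 1/50=0.0200, 1/50=0.0200, 24/50=0.4800
Proportions for species 1 (n=125): 4/125=0.0320, 20/125=0.1600, 1/125=0.0080, 94/125=0.7520, 6/125=0.0480
Proportions for species 4 (n=165): 43/165=0.2606, 49/165=0.2970, 30/165=0.1818, 4/165=0.0242, 39/165=0.2364
Σp_2ᵢ² = 0.2600² + 0.2200² + 0.0200² + 0.0200² + 0.4800² = 0.067600 + 0.048400 + 0.000400 + 0.000400 + 0.230400 = 0.347200
B_2 = 1 / 0.347200 = 2.8802
Σp_1ᵢ² = 0.0320² + 0.1600² + 0.0080² + 0.7520² + 0.0480² = 0.001024 + 0.025600 + 0.000064 + 0.565504 + 0.002304 = 0.594496
B_1 = 1 / 0.594496 = 1.6821
Σp_4ᵢ² = 0.2606² + 0.2970² + 0.1818² + 0.0242² + 0.2364² = 0.067912 + 0.088209 + 0.033051 + 0.000586 + 0.055885 = 0.245643
B_4 = 1 / 0.245643 = 4.0709
Highest B → broadest niche (most generalist): species 4 (B = 4.07).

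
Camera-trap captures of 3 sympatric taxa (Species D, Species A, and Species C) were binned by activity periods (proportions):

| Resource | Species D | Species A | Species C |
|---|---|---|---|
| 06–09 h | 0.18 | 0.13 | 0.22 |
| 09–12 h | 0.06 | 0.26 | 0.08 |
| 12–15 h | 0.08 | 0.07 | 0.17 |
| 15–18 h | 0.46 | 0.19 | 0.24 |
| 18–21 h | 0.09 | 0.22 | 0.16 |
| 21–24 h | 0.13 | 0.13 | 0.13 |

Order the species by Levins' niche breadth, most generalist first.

Species C > Species A > Species D

Σp_Dᵢ² = 0.18² + 0.06² + 0.08² + 0.46² + 0.09² + 0.13² = 0.0324 + 0.0036 + 0.0064 + 0.2116 + 0.0081 + 0.0169 = 0.2790
B_D = 1 / 0.2790 = 3.5842
Σp_Aᵢ² = 0.13² + 0.26² + 0.07² + 0.19² + 0.22² + 0.13² = 0.0169 + 0.0676 + 0.0049 + 0.0361 + 0.0484 + 0.0169 = 0.1908
B_A = 1 / 0.1908 = 5.2411
Σp_Cᵢ² = 0.22² + 0.08² + 0.17² + 0.24² + 0.16² + 0.13² = 0.0484 + 0.0064 + 0.0289 + 0.0576 + 0.0256 + 0.0169 = 0.1838
B_C = 1 / 0.1838 = 5.4407
Ranking by B (broadest → narrowest): Species C (5.44) > Species A (5.24) > Species D (3.58)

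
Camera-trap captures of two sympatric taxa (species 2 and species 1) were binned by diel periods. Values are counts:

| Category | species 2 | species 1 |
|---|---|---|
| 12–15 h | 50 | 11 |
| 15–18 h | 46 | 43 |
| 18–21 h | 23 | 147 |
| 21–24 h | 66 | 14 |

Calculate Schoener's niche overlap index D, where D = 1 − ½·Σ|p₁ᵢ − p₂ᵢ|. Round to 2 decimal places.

0.44

Proportions for species 2 (n=185): 50/185=0.2703, 46/185=0.2486, 23/185=0.1243, 66/185=0.3568
Proportions for species 1 (n=215): 11/215=0.0512, 43/215=0.2000, 147/215=0.6837, 14/215=0.0651
Σ|p₁ᵢ − p₂ᵢ| = 0.2191 + 0.0486 + 0.5594 + 0.2917 = 1.1188
D = 1 − ½ × 1.1188 = 1 − 0.55940 = 0.44060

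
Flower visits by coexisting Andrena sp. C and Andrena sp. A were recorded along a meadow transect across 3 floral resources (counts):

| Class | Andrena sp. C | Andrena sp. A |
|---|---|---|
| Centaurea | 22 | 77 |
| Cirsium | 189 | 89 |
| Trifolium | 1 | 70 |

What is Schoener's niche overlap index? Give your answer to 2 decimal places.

0.49

Proportions for Andrena sp. C (n=212): 22/212=0.1038, 189/212=0.8915, 1/212=0.0047
Proportions for Andrena sp. A (n=236): 77/236=0.3263, 89/236=0.3771, 70/236=0.2966
Σ|p₁ᵢ − p₂ᵢ| = 0.2225 + 0.5144 + 0.2919 = 1.0288
D = 1 − ½ × 1.0288 = 1 − 0.51440 = 0.48560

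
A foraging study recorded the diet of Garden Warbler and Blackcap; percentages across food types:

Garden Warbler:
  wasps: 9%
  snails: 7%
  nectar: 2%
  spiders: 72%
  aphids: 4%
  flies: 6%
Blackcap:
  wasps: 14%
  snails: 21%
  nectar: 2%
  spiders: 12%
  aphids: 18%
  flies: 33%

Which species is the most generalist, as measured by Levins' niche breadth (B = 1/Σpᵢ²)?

Blackcap

Convert percentages to proportions (divide by 100).
Σp_Warbᵢ² = 0.09² + 0.07² + 0.02² + 0.72² + 0.04² + 0.06² = 0.0081 + 0.0049 + 0.0004 + 0.5184 + 0.0016 + 0.0036 = 0.5370
B_Warb = 1 / 0.5370 = 1.8622
Σp_Blacᵢ² = 0.14² + 0.21² + 0.02² + 0.12² + 0.18² + 0.33² = 0.0196 + 0.0441 + 0.0004 + 0.0144 + 0.0324 + 0.1089 = 0.2198
B_Blac = 1 / 0.2198 = 4.5496
Highest B → broadest niche (most generalist): Blackcap (B = 4.55).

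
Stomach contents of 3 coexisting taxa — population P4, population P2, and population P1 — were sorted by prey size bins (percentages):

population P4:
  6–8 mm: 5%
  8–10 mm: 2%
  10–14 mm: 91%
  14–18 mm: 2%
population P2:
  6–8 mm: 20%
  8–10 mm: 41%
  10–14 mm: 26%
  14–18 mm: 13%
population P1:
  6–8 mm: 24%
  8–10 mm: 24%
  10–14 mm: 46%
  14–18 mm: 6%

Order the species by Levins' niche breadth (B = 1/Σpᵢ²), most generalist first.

Convert percentages to proportions (divide by 100).
Σp_P4ᵢ² = 0.05² + 0.02² + 0.91² + 0.02² = 0.0025 + 0.0004 + 0.8281 + 0.0004 = 0.8314
B_P4 = 1 / 0.8314 = 1.2028
Σp_P2ᵢ² = 0.20² + 0.41² + 0.26² + 0.13² = 0.0400 + 0.1681 + 0.0676 + 0.0169 = 0.2926
B_P2 = 1 / 0.2926 = 3.4176
Σp_P1ᵢ² = 0.24² + 0.24² + 0.46² + 0.06² = 0.0576 + 0.0576 + 0.2116 + 0.0036 = 0.3304
B_P1 = 1 / 0.3304 = 3.0266
Ranking by B (broadest → narrowest): population P2 (3.42) > population P1 (3.03) > population P4 (1.20)

population P2 > population P1 > population P4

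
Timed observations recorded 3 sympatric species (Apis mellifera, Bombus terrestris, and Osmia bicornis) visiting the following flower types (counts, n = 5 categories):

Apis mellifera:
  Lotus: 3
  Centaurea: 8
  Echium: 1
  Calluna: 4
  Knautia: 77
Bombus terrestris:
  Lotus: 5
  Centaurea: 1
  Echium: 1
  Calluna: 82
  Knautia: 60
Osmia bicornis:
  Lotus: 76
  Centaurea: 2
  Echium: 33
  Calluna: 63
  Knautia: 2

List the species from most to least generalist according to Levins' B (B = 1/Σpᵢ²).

Proportions for Apis mellifera (n=93): 3/93=0.0323, 8/93=0.0860, 1/93=0.0108, 4/93=0.0430, 77/93=0.8280
Proportions for Bombus terrestris (n=149): 5/149=0.0336, 1/149=0.0067, 1/149=0.0067, 82/149=0.5503, 60/149=0.4027
Proportions for Osmia bicornis (n=176): 76/176=0.4318, 2/176=0.0114, 33/176=0.1875, 63/176=0.3580, 2/176=0.0114
Σp_mellᵢ² = 0.0323² + 0.0860² + 0.0108² + 0.0430² + 0.8280² = 0.001043 + 0.007396 + 0.000117 + 0.001849 + 0.685584 = 0.695989
B_mell = 1 / 0.695989 = 1.4368
Σp_terrᵢ² = 0.0336² + 0.0067² + 0.0067² + 0.5503² + 0.4027² = 0.001129 + 0.000045 + 0.000045 + 0.302830 + 0.162167 = 0.466216
B_terr = 1 / 0.466216 = 2.1449
Σp_bicoᵢ² = 0.4318² + 0.0114² + 0.1875² + 0.3580² + 0.0114² = 0.186451 + 0.000130 + 0.035156 + 0.128164 + 0.000130 = 0.350031
B_bico = 1 / 0.350031 = 2.8569
Ranking by B (broadest → narrowest): Osmia bicornis (2.86) > Bombus terrestris (2.14) > Apis mellifera (1.44)

Osmia bicornis > Bombus terrestris > Apis mellifera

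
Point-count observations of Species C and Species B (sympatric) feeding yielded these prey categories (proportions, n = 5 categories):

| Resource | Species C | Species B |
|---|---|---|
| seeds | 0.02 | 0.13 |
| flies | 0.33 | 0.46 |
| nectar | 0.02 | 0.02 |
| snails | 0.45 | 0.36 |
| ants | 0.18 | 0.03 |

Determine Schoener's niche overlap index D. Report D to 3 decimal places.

Σ|p₁ᵢ − p₂ᵢ| = 0.11 + 0.13 + 0.00 + 0.09 + 0.15 = 0.48
D = 1 − ½ × 0.48 = 1 − 0.240 = 0.76000

0.760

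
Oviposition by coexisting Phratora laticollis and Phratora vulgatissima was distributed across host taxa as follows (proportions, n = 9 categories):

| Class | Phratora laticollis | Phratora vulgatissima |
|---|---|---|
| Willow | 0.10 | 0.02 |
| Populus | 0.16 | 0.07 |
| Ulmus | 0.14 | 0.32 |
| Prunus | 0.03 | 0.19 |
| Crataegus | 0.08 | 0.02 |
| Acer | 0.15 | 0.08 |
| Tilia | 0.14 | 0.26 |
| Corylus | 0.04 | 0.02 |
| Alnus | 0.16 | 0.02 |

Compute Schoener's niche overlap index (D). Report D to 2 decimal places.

0.54

Σ|p₁ᵢ − p₂ᵢ| = 0.08 + 0.09 + 0.18 + 0.16 + 0.06 + 0.07 + 0.12 + 0.02 + 0.14 = 0.92
D = 1 − ½ × 0.92 = 1 − 0.460 = 0.5400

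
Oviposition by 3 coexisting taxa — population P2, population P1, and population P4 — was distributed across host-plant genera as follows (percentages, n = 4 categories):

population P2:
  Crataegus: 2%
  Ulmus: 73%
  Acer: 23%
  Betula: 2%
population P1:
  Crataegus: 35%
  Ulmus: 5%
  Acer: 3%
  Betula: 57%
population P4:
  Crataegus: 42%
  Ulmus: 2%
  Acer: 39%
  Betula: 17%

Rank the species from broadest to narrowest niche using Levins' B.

Convert percentages to proportions (divide by 100).
Σp_P2ᵢ² = 0.02² + 0.73² + 0.23² + 0.02² = 0.0004 + 0.5329 + 0.0529 + 0.0004 = 0.5866
B_P2 = 1 / 0.5866 = 1.7047
Σp_P1ᵢ² = 0.35² + 0.05² + 0.03² + 0.57² = 0.1225 + 0.0025 + 0.0009 + 0.3249 = 0.4508
B_P1 = 1 / 0.4508 = 2.2183
Σp_P4ᵢ² = 0.42² + 0.02² + 0.39² + 0.17² = 0.1764 + 0.0004 + 0.1521 + 0.0289 = 0.3578
B_P4 = 1 / 0.3578 = 2.7949
Ranking by B (broadest → narrowest): population P4 (2.79) > population P1 (2.22) > population P2 (1.70)

population P4 > population P1 > population P2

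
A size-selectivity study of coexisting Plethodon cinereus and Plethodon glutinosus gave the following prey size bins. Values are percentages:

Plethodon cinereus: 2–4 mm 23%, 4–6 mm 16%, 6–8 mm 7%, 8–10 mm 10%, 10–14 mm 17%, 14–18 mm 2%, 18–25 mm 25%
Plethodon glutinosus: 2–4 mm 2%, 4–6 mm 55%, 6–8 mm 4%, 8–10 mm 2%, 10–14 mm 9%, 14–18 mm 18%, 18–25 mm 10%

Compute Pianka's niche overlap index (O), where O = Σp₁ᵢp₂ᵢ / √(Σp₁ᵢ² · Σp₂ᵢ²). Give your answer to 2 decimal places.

0.55

Convert percentages to proportions (divide by 100).
Σ p₁ᵢp₂ᵢ = 0.0046 + 0.0880 + 0.0028 + 0.0020 + 0.0153 + 0.0036 + 0.0250 = 0.1413
Σp_1ᵢ² = 0.23² + 0.16² + 0.07² + 0.10² + 0.17² + 0.02² + 0.25² = 0.0529 + 0.0256 + 0.0049 + 0.0100 + 0.0289 + 0.0004 + 0.0625 = 0.1852
Σp_2ᵢ² = 0.02² + 0.55² + 0.04² + 0.02² + 0.09² + 0.18² + 0.10² = 0.0004 + 0.3025 + 0.0016 + 0.0004 + 0.0081 + 0.0324 + 0.0100 = 0.3554
O = 0.1413 / √(0.1852 × 0.3554) = 0.1413 / 0.25655 = 0.5508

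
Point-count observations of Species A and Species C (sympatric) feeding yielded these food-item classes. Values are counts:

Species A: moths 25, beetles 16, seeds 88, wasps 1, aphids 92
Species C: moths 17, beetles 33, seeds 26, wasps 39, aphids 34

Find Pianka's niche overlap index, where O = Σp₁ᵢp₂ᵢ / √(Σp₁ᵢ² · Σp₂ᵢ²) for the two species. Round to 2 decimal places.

0.71

Proportions for Species A (n=222): 25/222=0.1126, 16/222=0.0721, 88/222=0.3964, 1/222=0.0045, 92/222=0.4144
Proportions for Species C (n=149): 17/149=0.1141, 33/149=0.2215, 26/149=0.1745, 39/149=0.2617, 34/149=0.2282
Σ p₁ᵢp₂ᵢ = 0.012848 + 0.015970 + 0.069172 + 0.001178 + 0.094566 = 0.193734
Σp_1ᵢ² = 0.1126² + 0.0721² + 0.3964² + 0.0045² + 0.4144² = 0.012679 + 0.005198 + 0.157133 + 0.000020 + 0.171727 = 0.346757
Σp_2ᵢ² = 0.1141² + 0.2215² + 0.1745² + 0.2617² + 0.2282² = 0.013019 + 0.049062 + 0.030450 + 0.068487 + 0.052075 = 0.213093
O = 0.193734 / √(0.346757 × 0.213093) = 0.193734 / 0.2718299 = 0.7127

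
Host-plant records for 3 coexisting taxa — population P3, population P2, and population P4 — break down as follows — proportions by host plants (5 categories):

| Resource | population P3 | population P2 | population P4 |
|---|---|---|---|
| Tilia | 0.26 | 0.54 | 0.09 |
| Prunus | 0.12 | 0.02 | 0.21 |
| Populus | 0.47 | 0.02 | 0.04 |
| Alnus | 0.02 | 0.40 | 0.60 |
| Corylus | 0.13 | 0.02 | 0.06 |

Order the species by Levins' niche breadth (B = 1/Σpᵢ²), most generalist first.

population P3 > population P4 > population P2

Σp_P3ᵢ² = 0.26² + 0.12² + 0.47² + 0.02² + 0.13² = 0.0676 + 0.0144 + 0.2209 + 0.0004 + 0.0169 = 0.3202
B_P3 = 1 / 0.3202 = 3.1230
Σp_P2ᵢ² = 0.54² + 0.02² + 0.02² + 0.40² + 0.02² = 0.2916 + 0.0004 + 0.0004 + 0.1600 + 0.0004 = 0.4528
B_P2 = 1 / 0.4528 = 2.2085
Σp_P4ᵢ² = 0.09² + 0.21² + 0.04² + 0.60² + 0.06² = 0.0081 + 0.0441 + 0.0016 + 0.3600 + 0.0036 = 0.4174
B_P4 = 1 / 0.4174 = 2.3958
Ranking by B (broadest → narrowest): population P3 (3.12) > population P4 (2.40) > population P2 (2.21)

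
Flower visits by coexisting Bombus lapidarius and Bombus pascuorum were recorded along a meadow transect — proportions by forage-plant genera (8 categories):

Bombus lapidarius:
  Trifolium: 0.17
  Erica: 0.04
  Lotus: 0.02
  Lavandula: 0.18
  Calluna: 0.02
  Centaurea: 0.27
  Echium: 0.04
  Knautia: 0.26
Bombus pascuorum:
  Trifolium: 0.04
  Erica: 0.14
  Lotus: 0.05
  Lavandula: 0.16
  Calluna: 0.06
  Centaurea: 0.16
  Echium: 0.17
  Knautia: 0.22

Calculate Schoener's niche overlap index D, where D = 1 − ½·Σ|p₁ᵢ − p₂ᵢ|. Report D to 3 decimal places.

0.700

Σ|p₁ᵢ − p₂ᵢ| = 0.13 + 0.10 + 0.03 + 0.02 + 0.04 + 0.11 + 0.13 + 0.04 = 0.60
D = 1 − ½ × 0.60 = 1 − 0.300 = 0.70000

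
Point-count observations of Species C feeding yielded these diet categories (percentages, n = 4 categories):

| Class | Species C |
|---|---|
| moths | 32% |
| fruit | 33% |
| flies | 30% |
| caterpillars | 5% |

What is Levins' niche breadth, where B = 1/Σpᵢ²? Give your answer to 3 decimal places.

3.292

Convert percentages to proportions (divide by 100).
Σpᵢ² = 0.32² + 0.33² + 0.30² + 0.05² = 0.1024 + 0.1089 + 0.0900 + 0.0025 = 0.3038
B = 1 / 0.3038 = 3.29164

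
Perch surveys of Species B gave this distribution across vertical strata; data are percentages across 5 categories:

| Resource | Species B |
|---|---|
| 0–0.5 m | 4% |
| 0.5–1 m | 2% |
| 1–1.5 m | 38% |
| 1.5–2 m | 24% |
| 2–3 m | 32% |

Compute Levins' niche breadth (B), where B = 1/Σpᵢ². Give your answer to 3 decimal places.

3.264

Convert percentages to proportions (divide by 100).
Σpᵢ² = 0.04² + 0.02² + 0.38² + 0.24² + 0.32² = 0.0016 + 0.0004 + 0.1444 + 0.0576 + 0.1024 = 0.3064
B = 1 / 0.3064 = 3.26371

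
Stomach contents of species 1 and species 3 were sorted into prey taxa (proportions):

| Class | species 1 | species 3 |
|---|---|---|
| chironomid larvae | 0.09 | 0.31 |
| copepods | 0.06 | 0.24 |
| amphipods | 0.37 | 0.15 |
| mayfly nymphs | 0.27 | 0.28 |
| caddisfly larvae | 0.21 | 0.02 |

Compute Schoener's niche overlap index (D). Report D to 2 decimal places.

Σ|p₁ᵢ − p₂ᵢ| = 0.22 + 0.18 + 0.22 + 0.01 + 0.19 = 0.82
D = 1 − ½ × 0.82 = 1 − 0.410 = 0.5900

0.59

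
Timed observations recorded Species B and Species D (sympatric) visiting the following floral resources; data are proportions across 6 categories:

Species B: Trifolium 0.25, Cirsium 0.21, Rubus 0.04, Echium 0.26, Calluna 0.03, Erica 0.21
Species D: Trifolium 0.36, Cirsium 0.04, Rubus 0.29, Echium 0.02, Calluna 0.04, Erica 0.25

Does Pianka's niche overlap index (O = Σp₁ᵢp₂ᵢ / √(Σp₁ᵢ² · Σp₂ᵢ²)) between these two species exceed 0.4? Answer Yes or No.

Yes

Σ p₁ᵢp₂ᵢ = 0.0900 + 0.0084 + 0.0116 + 0.0052 + 0.0012 + 0.0525 = 0.1689
Σp_1ᵢ² = 0.25² + 0.21² + 0.04² + 0.26² + 0.03² + 0.21² = 0.0625 + 0.0441 + 0.0016 + 0.0676 + 0.0009 + 0.0441 = 0.2208
Σp_2ᵢ² = 0.36² + 0.04² + 0.29² + 0.02² + 0.04² + 0.25² = 0.1296 + 0.0016 + 0.0841 + 0.0004 + 0.0016 + 0.0625 = 0.2798
O = 0.1689 / √(0.2208 × 0.2798) = 0.1689 / 0.24856 = 0.6795
O = 0.6795 > 0.4 → Yes.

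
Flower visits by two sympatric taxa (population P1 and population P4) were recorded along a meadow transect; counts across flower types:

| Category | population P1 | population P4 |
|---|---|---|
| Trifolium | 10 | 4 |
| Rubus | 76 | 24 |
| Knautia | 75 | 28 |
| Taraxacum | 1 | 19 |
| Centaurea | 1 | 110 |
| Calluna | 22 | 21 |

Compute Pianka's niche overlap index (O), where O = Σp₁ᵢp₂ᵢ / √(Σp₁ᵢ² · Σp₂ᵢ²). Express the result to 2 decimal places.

Proportions for population P1 (n=185): 10/185=0.0541, 76/185=0.4108, 75/185=0.4054, 1/185=0.0054, 1/185=0.0054, 22/185=0.1189
Proportions for population P4 (n=206): 4/206=0.0194, 24/206=0.1165, 28/206=0.1359, 19/206=0.0922, 110/206=0.5340, 21/206=0.1019
Σ p₁ᵢp₂ᵢ = 0.001050 + 0.047858 + 0.055094 + 0.000498 + 0.002884 + 0.012116 = 0.119500
Σp_1ᵢ² = 0.0541² + 0.4108² + 0.4054² + 0.0054² + 0.0054² + 0.1189² = 0.002927 + 0.168757 + 0.164349 + 0.000029 + 0.000029 + 0.014137 = 0.350228
Σp_2ᵢ² = 0.0194² + 0.1165² + 0.1359² + 0.0922² + 0.5340² + 0.1019² = 0.000376 + 0.013572 + 0.018469 + 0.008501 + 0.285156 + 0.010384 = 0.336458
O = 0.119500 / √(0.350228 × 0.336458) = 0.119500 / 0.3432740 = 0.3481

0.35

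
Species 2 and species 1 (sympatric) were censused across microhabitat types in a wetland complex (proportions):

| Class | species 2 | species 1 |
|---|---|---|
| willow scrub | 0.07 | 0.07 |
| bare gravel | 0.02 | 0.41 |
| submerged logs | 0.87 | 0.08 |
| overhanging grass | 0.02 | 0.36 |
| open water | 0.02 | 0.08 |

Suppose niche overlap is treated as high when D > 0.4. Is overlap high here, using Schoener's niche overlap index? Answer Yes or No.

Σ|p₁ᵢ − p₂ᵢ| = 0.00 + 0.39 + 0.79 + 0.34 + 0.06 = 1.58
D = 1 − ½ × 1.58 = 1 − 0.790 = 0.2100
D = 0.2100 < 0.4 → No.

No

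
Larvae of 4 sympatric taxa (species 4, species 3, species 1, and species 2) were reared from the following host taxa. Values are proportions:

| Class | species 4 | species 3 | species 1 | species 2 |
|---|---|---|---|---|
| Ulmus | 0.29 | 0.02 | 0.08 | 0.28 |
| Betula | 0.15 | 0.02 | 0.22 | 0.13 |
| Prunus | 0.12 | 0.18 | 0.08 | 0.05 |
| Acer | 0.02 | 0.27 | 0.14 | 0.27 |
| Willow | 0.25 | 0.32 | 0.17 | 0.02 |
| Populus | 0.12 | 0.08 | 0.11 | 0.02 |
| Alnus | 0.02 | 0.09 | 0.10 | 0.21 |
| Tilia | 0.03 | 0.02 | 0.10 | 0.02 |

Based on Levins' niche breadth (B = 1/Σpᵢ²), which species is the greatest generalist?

species 1

Σp_4ᵢ² = 0.29² + 0.15² + 0.12² + 0.02² + 0.25² + 0.12² + 0.02² + 0.03² = 0.0841 + 0.0225 + 0.0144 + 0.0004 + 0.0625 + 0.0144 + 0.0004 + 0.0009 = 0.1996
B_4 = 1 / 0.1996 = 5.0100
Σp_3ᵢ² = 0.02² + 0.02² + 0.18² + 0.27² + 0.32² + 0.08² + 0.09² + 0.02² = 0.0004 + 0.0004 + 0.0324 + 0.0729 + 0.1024 + 0.0064 + 0.0081 + 0.0004 = 0.2234
B_3 = 1 / 0.2234 = 4.4763
Σp_1ᵢ² = 0.08² + 0.22² + 0.08² + 0.14² + 0.17² + 0.11² + 0.10² + 0.10² = 0.0064 + 0.0484 + 0.0064 + 0.0196 + 0.0289 + 0.0121 + 0.0100 + 0.0100 = 0.1418
B_1 = 1 / 0.1418 = 7.0522
Σp_2ᵢ² = 0.28² + 0.13² + 0.05² + 0.27² + 0.02² + 0.02² + 0.21² + 0.02² = 0.0784 + 0.0169 + 0.0025 + 0.0729 + 0.0004 + 0.0004 + 0.0441 + 0.0004 = 0.2160
B_2 = 1 / 0.2160 = 4.6296
Highest B → broadest niche (most generalist): species 1 (B = 7.05).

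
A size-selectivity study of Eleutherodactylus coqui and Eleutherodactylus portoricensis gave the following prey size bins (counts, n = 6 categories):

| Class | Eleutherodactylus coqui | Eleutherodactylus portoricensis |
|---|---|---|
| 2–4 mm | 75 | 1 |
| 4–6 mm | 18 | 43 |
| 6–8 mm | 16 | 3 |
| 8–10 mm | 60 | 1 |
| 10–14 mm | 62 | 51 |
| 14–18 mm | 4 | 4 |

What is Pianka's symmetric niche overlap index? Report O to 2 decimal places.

0.53

Proportions for Eleutherodactylus coqui (n=235): 75/235=0.3191, 18/235=0.0766, 16/235=0.0681, 60/235=0.2553, 62/235=0.2638, 4/235=0.0170
Proportions for Eleutherodactylus portoricensis (n=103): 1/103=0.0097, 43/103=0.4175, 3/103=0.0291, 1/103=0.0097, 51/103=0.4951, 4/103=0.0388
Σ p₁ᵢp₂ᵢ = 0.003095 + 0.031981 + 0.001982 + 0.002476 + 0.130607 + 0.000660 = 0.170801
Σp_1ᵢ² = 0.3191² + 0.0766² + 0.0681² + 0.2553² + 0.2638² + 0.0170² = 0.101825 + 0.005868 + 0.004638 + 0.065178 + 0.069590 + 0.000289 = 0.247388
Σp_2ᵢ² = 0.0097² + 0.4175² + 0.0291² + 0.0097² + 0.4951² + 0.0388² = 0.000094 + 0.174306 + 0.000847 + 0.000094 + 0.245124 + 0.001505 = 0.421970
O = 0.170801 / √(0.247388 × 0.421970) = 0.170801 / 0.3230949 = 0.5286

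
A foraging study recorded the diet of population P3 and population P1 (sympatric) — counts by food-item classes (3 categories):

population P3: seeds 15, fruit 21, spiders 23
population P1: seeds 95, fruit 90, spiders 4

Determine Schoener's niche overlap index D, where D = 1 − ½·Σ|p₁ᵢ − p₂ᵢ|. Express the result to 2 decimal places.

0.63

Proportions for population P3 (n=59): 15/59=0.2542, 21/59=0.3559, 23/59=0.3898
Proportions for population P1 (n=189): 95/189=0.5026, 90/189=0.4762, 4/189=0.0212
Σ|p₁ᵢ − p₂ᵢ| = 0.2484 + 0.1203 + 0.3686 = 0.7373
D = 1 − ½ × 0.7373 = 1 − 0.36865 = 0.63135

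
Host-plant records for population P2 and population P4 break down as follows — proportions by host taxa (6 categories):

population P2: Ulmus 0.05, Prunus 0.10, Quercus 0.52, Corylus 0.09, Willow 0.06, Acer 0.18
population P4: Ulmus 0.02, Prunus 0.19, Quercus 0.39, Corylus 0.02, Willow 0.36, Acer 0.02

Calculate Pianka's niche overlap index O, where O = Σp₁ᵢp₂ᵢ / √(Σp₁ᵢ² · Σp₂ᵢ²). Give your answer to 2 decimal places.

0.77

Σ p₁ᵢp₂ᵢ = 0.0010 + 0.0190 + 0.2028 + 0.0018 + 0.0216 + 0.0036 = 0.2498
Σp_1ᵢ² = 0.05² + 0.10² + 0.52² + 0.09² + 0.06² + 0.18² = 0.0025 + 0.0100 + 0.2704 + 0.0081 + 0.0036 + 0.0324 = 0.3270
Σp_2ᵢ² = 0.02² + 0.19² + 0.39² + 0.02² + 0.36² + 0.02² = 0.0004 + 0.0361 + 0.1521 + 0.0004 + 0.1296 + 0.0004 = 0.3190
O = 0.2498 / √(0.3270 × 0.3190) = 0.2498 / 0.32298 = 0.7734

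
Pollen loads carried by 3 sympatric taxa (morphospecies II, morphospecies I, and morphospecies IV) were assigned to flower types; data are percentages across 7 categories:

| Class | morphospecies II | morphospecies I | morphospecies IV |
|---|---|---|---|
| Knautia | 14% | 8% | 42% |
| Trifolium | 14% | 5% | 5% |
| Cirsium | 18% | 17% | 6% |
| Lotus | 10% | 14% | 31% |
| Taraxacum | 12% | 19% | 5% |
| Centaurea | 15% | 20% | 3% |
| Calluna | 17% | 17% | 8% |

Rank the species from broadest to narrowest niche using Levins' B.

Convert percentages to proportions (divide by 100).
Σp_IIᵢ² = 0.14² + 0.14² + 0.18² + 0.10² + 0.12² + 0.15² + 0.17² = 0.0196 + 0.0196 + 0.0324 + 0.0100 + 0.0144 + 0.0225 + 0.0289 = 0.1474
B_II = 1 / 0.1474 = 6.7843
Σp_Iᵢ² = 0.08² + 0.05² + 0.17² + 0.14² + 0.19² + 0.20² + 0.17² = 0.0064 + 0.0025 + 0.0289 + 0.0196 + 0.0361 + 0.0400 + 0.0289 = 0.1624
B_I = 1 / 0.1624 = 6.1576
Σp_IVᵢ² = 0.42² + 0.05² + 0.06² + 0.31² + 0.05² + 0.03² + 0.08² = 0.1764 + 0.0025 + 0.0036 + 0.0961 + 0.0025 + 0.0009 + 0.0064 = 0.2884
B_IV = 1 / 0.2884 = 3.4674
Ranking by B (broadest → narrowest): morphospecies II (6.78) > morphospecies I (6.16) > morphospecies IV (3.47)

morphospecies II > morphospecies I > morphospecies IV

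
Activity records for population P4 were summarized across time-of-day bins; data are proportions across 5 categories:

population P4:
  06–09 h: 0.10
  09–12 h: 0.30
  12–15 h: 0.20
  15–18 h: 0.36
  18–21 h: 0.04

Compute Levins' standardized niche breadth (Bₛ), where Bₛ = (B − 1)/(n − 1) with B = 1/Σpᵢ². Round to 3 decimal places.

Σpᵢ² = 0.10² + 0.30² + 0.20² + 0.36² + 0.04² = 0.0100 + 0.0900 + 0.0400 + 0.1296 + 0.0016 = 0.2712
B = 1 / 0.2712 = 3.68732
Bₛ = (B − 1)/(n − 1) = (3.68732 − 1)/(5 − 1) = 2.68732/4 = 0.67183

0.672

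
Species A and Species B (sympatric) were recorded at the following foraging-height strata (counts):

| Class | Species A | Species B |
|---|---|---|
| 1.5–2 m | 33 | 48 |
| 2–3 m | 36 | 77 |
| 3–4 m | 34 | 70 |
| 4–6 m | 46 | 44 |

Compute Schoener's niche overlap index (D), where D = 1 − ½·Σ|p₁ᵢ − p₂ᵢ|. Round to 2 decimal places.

Proportions for Species A (n=149): 33/149=0.2215, 36/149=0.2416, 34/149=0.2282, 46/149=0.3087
Proportions for Species B (n=239): 48/239=0.2008, 77/239=0.3222, 70/239=0.2929, 44/239=0.1841
Σ|p₁ᵢ − p₂ᵢ| = 0.0207 + 0.0806 + 0.0647 + 0.1246 = 0.2906
D = 1 − ½ × 0.2906 = 1 − 0.14530 = 0.85470

0.85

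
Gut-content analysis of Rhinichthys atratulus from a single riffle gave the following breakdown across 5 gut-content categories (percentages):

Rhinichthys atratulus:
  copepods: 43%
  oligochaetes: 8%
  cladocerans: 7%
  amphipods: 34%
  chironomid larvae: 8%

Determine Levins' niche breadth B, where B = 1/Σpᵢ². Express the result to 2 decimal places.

3.14

Convert percentages to proportions (divide by 100).
Σpᵢ² = 0.43² + 0.08² + 0.07² + 0.34² + 0.08² = 0.1849 + 0.0064 + 0.0049 + 0.1156 + 0.0064 = 0.3182
B = 1 / 0.3182 = 3.1427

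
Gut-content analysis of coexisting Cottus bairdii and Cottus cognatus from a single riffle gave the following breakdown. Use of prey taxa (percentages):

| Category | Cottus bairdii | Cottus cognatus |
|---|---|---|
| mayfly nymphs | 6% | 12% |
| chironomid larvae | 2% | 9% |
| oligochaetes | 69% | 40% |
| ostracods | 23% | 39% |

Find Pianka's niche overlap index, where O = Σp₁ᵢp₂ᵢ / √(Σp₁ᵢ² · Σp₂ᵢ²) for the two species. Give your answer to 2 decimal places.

Convert percentages to proportions (divide by 100).
Σ p₁ᵢp₂ᵢ = 0.0072 + 0.0018 + 0.2760 + 0.0897 = 0.3747
Σp_1ᵢ² = 0.06² + 0.02² + 0.69² + 0.23² = 0.0036 + 0.0004 + 0.4761 + 0.0529 = 0.5330
Σp_2ᵢ² = 0.12² + 0.09² + 0.40² + 0.39² = 0.0144 + 0.0081 + 0.1600 + 0.1521 = 0.3346
O = 0.3747 / √(0.5330 × 0.3346) = 0.3747 / 0.42231 = 0.8873

0.89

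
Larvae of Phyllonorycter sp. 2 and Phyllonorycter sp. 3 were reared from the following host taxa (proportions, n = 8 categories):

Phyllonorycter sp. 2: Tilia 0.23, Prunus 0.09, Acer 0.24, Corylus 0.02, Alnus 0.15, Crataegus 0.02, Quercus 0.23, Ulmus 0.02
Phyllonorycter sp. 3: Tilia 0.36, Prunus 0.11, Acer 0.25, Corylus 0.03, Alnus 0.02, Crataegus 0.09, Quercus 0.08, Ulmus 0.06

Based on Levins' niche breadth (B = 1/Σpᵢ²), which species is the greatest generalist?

Phyllonorycter sp. 2

Σp_2ᵢ² = 0.23² + 0.09² + 0.24² + 0.02² + 0.15² + 0.02² + 0.23² + 0.02² = 0.0529 + 0.0081 + 0.0576 + 0.0004 + 0.0225 + 0.0004 + 0.0529 + 0.0004 = 0.1952
B_2 = 1 / 0.1952 = 5.1230
Σp_3ᵢ² = 0.36² + 0.11² + 0.25² + 0.03² + 0.02² + 0.09² + 0.08² + 0.06² = 0.1296 + 0.0121 + 0.0625 + 0.0009 + 0.0004 + 0.0081 + 0.0064 + 0.0036 = 0.2236
B_3 = 1 / 0.2236 = 4.4723
Highest B → broadest niche (most generalist): Phyllonorycter sp. 2 (B = 5.12).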